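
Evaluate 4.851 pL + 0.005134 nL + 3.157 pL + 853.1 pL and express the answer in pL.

In pL:
  4.851 pL → 4.851
  0.005134 nL = 0.005134 × 10³ pL = 5.134
  3.157 pL → 3.157
  853.1 pL → 853.1
Sum: 4.851 + 5.134 + 3.157 + 853.1 = 866.242

866.242 pL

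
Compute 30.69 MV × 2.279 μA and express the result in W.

69.94251 W

30.69 × 10⁶ × 2.279 × 10⁻⁶ = 69.94251 W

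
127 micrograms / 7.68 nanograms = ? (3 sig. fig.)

16500

(127e-6) / (7.68e-9) = 16.54e3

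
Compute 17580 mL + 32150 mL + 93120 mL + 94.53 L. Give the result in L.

In L:
  17580 mL = 17580 × 10⁻³ L = 17.58
  32150 mL = 32150 × 10⁻³ L = 32.15
  93120 mL = 93120 × 10⁻³ L = 93.12
  94.53 L → 94.53
Sum: 17.58 + 32.15 + 93.12 + 94.53 = 237.38

237.38 L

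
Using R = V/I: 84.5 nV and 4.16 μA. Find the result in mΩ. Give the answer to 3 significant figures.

(84.5e-9) / (4.16e-6) = 20.312e-3 Ω

20.3 mΩ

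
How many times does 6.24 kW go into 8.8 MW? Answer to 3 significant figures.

(8.8 × 10⁶) / (6.24 × 10³) = 1.41 × 10³

1410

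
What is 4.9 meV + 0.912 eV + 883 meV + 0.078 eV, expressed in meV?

In meV:
  4.9 meV → 4.9
  0.912 eV = 0.912 × 10^3 meV = 912
  883 meV → 883
  0.078 eV = 0.078 × 10^3 meV = 78
Sum: 4.9 + 912 + 883 + 78 = 1877.9

1877.9 meV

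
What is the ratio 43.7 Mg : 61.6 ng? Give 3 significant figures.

(43.7 × 10^6) / (61.6 × 10^-9) = 0.7094 × 10^15

709000000000000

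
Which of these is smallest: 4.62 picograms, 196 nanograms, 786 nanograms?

4.62 picograms = 0.00000000000462 grams
196 nanograms = 0.000000196 grams
786 nanograms = 0.000000786 grams

4.62 picograms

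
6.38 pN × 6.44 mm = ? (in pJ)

0.0410872 pJ

6.38 × 10⁻¹² × 6.44 × 10⁻³ = 41.0872 × 10⁻¹⁵ J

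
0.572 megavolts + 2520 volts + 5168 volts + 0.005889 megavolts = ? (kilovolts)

585.577 kilovolts

In kilovolts:
  0.572 megavolts = 0.572 × 10^3 kilovolts = 572
  2520 volts = 2520 × 10^-3 kilovolts = 2.52
  5168 volts = 5168 × 10^-3 kilovolts = 5.168
  0.005889 megavolts = 0.005889 × 10^3 kilovolts = 5.889
Sum: 572 + 2.52 + 5.168 + 5.889 = 585.577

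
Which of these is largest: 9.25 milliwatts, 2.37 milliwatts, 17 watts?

9.25 milliwatts = 0.00925 watts
2.37 milliwatts = 0.00237 watts
17 watts = 17 watts

17 watts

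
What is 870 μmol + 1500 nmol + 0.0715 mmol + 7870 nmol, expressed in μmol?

950.87 μmol

In μmol:
  870 μmol → 870
  1500 nmol = 1500 × 10^-3 μmol = 1.5
  0.0715 mmol = 0.0715 × 10^3 μmol = 71.5
  7870 nmol = 7870 × 10^-3 μmol = 7.87
Sum: 870 + 1.5 + 71.5 + 7.87 = 950.87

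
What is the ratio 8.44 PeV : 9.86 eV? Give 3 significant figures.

(8.44 × 10^15) / (9.86) = 0.856 × 10^15

856000000000000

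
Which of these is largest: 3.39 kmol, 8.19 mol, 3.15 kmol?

3.39 kmol = 3390 mol
8.19 mol = 8.19 mol
3.15 kmol = 3150 mol

3.39 kmol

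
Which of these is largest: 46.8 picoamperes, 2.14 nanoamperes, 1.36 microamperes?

1.36 microamperes

46.8 picoamperes = 0.0000000000468 amperes
2.14 nanoamperes = 0.00000000214 amperes
1.36 microamperes = 0.00000136 amperes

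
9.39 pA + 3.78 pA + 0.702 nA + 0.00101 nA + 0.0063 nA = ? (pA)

In pA:
  9.39 pA → 9.39
  3.78 pA → 3.78
  0.702 nA = 0.702 × 10³ pA = 702
  0.00101 nA = 0.00101 × 10³ pA = 1.01
  0.0063 nA = 0.0063 × 10³ pA = 6.3
Sum: 9.39 + 3.78 + 702 + 1.01 + 6.3 = 722.48

722.48 pA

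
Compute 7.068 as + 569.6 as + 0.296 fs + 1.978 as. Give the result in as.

874.646 as

In as:
  7.068 as → 7.068
  569.6 as → 569.6
  0.296 fs = 0.296 × 10³ as = 296
  1.978 as → 1.978
Sum: 7.068 + 569.6 + 296 + 1.978 = 874.646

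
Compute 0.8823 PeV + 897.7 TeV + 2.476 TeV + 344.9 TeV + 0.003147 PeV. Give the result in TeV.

In TeV:
  0.8823 PeV = 0.8823 × 10³ TeV = 882.3
  897.7 TeV → 897.7
  2.476 TeV → 2.476
  344.9 TeV → 344.9
  0.003147 PeV = 0.003147 × 10³ TeV = 3.147
Sum: 882.3 + 897.7 + 2.476 + 344.9 + 3.147 = 2130.523

2130.523 TeV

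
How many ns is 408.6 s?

(no prefix) = 10^0, nano = 10^-9; factor is 10^9.
408.6 × 10^9 = 408600000000

408600000000 ns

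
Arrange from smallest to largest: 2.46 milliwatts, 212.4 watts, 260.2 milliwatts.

2.46 milliwatts = 0.00246 watts
212.4 watts = 212.4 watts
260.2 milliwatts = 0.2602 watts

2.46 milliwatts < 260.2 milliwatts < 212.4 watts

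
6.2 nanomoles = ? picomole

nano = 10^-9, pico = 10^-12; factor is 10^3.
6.2 × 10^3 = 6200

6200 picomoles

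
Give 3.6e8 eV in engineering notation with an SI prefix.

= 360e6 eV; 1e6 is mega.

360 MeV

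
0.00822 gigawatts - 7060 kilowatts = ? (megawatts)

1.16 megawatts

In megawatts:
  0.00822 gigawatts = 0.00822 × 10³ megawatts = 8.22
  7060 kilowatts = 7060 × 10⁻³ megawatts = 7.06
Difference: 8.22 - 7.06 = 1.16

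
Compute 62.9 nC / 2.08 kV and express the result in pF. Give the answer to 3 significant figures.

(62.9 × 10^-9) / (2.08 × 10^3) = 30.24 × 10^-12 F

30.2 pF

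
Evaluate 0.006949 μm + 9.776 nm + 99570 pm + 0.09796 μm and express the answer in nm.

In nm:
  0.006949 μm = 0.006949e3 nm = 6.949
  9.776 nm → 9.776
  99570 pm = 99570e-3 nm = 99.57
  0.09796 μm = 0.09796e3 nm = 97.96
Sum: 6.949 + 9.776 + 99.57 + 97.96 = 214.255

214.255 nm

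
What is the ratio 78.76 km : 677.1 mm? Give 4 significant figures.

(78.76 × 10³) / (677.1 × 10⁻³) = 0.11632 × 10⁶

116300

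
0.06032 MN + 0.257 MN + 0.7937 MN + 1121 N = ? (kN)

1112.141 kN

In kN:
  0.06032 MN = 0.06032 × 10^3 kN = 60.32
  0.257 MN = 0.257 × 10^3 kN = 257
  0.7937 MN = 0.7937 × 10^3 kN = 793.7
  1121 N = 1121 × 10^-3 kN = 1.121
Sum: 60.32 + 257 + 793.7 + 1.121 = 1112.141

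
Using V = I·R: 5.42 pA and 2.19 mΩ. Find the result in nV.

0.0000118698 nV

5.42 × 10⁻¹² × 2.19 × 10⁻³ = 11.8698 × 10⁻¹⁵ V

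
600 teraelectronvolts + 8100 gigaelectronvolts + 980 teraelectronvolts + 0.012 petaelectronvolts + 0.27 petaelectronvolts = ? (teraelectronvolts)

In teraelectronvolts:
  600 teraelectronvolts → 600
  8100 gigaelectronvolts = 8100 × 10⁻³ teraelectronvolts = 8.1
  980 teraelectronvolts → 980
  0.012 petaelectronvolts = 0.012 × 10³ teraelectronvolts = 12
  0.27 petaelectronvolts = 0.27 × 10³ teraelectronvolts = 270
Sum: 600 + 8.1 + 980 + 12 + 270 = 1870.1

1870.1 teraelectronvolts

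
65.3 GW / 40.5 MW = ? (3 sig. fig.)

(65.3e9) / (40.5e6) = 1.612e3

1610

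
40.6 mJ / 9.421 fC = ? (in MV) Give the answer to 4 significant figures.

(40.6 × 10⁻³) / (9.421 × 10⁻¹⁵) = 4.30952 × 10¹² V

4310000 MV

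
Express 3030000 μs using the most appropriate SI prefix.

3.03 s

= 3.03 s; mantissa already in [1, 1000).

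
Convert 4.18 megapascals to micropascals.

4180000000000 micropascals

mega = 10⁶, micro = 10⁻⁶; factor is 10¹².
4.18 × 10¹² = 4180000000000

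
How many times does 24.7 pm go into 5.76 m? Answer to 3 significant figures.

233000000000

(5.76) / (24.7 × 10⁻¹²) = 0.2332 × 10¹²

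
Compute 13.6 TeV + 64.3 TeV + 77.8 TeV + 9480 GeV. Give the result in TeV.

165.18 TeV

In TeV:
  13.6 TeV → 13.6
  64.3 TeV → 64.3
  77.8 TeV → 77.8
  9480 GeV = 9480 × 10⁻³ TeV = 9.48
Sum: 13.6 + 64.3 + 77.8 + 9.48 = 165.18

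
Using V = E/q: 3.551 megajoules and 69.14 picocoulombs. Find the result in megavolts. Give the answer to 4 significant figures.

51360000000 megavolts

(3.551e6) / (69.14e-12) = 0.0513596e18 V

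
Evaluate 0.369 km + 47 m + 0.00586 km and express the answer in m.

421.86 m

In m:
  0.369 km = 0.369e3 m = 369
  47 m → 47
  0.00586 km = 0.00586e3 m = 5.86
Sum: 369 + 47 + 5.86 = 421.86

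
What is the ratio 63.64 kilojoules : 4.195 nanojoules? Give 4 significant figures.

(63.64e3) / (4.195e-9) = 15.17e12

15170000000000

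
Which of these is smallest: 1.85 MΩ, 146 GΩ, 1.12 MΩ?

1.12 MΩ

1.85 MΩ = 1850000 Ω
146 GΩ = 146000000000 Ω
1.12 MΩ = 1120000 Ω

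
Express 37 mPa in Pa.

0.037 Pa

milli = 10^-3, (no prefix) = 10^0; factor is 10^-3.
37 × 10^-3 = 0.037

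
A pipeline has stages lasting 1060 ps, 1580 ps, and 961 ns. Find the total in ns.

963.64 ns

In ns:
  1060 ps = 1060e-3 ns = 1.06
  1580 ps = 1580e-3 ns = 1.58
  961 ns → 961
Sum: 1.06 + 1.58 + 961 = 963.64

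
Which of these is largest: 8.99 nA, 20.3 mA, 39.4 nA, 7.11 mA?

8.99 nA = 0.00000000899 A
20.3 mA = 0.0203 A
39.4 nA = 0.0000000394 A
7.11 mA = 0.00711 A

20.3 mA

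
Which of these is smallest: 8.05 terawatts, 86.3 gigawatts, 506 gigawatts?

86.3 gigawatts

8.05 terawatts = 8050000000000 watts
86.3 gigawatts = 86300000000 watts
506 gigawatts = 506000000000 watts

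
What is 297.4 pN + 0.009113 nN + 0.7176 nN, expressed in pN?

1024.113 pN

In pN:
  297.4 pN → 297.4
  0.009113 nN = 0.009113e3 pN = 9.113
  0.7176 nN = 0.7176e3 pN = 717.6
Sum: 297.4 + 9.113 + 717.6 = 1024.113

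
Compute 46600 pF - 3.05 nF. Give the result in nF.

In nF:
  46600 pF = 46600 × 10^-3 nF = 46.6
  3.05 nF → 3.05
Difference: 46.6 - 3.05 = 43.55

43.55 nF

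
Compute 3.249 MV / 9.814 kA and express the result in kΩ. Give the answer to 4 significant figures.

0.3311 kΩ

(3.249 × 10^6) / (9.814 × 10^3) = 0.331058 × 10^3 Ω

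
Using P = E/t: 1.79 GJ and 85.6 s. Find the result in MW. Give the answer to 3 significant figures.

(1.79e9) / (85.6) = 0.020911e9 W

20.9 MW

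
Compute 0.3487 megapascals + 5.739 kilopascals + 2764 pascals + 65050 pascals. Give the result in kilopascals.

422.253 kilopascals

In kilopascals:
  0.3487 megapascals = 0.3487 × 10³ kilopascals = 348.7
  5.739 kilopascals → 5.739
  2764 pascals = 2764 × 10⁻³ kilopascals = 2.764
  65050 pascals = 65050 × 10⁻³ kilopascals = 65.05
Sum: 348.7 + 5.739 + 2.764 + 65.05 = 422.253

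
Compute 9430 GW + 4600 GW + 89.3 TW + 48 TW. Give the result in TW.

151.33 TW

In TW:
  9430 GW = 9430 × 10⁻³ TW = 9.43
  4600 GW = 4600 × 10⁻³ TW = 4.6
  89.3 TW → 89.3
  48 TW → 48
Sum: 9.43 + 4.6 + 89.3 + 48 = 151.33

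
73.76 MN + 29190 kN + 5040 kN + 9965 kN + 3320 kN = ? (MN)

121.275 MN

In MN:
  73.76 MN → 73.76
  29190 kN = 29190e-3 MN = 29.19
  5040 kN = 5040e-3 MN = 5.04
  9965 kN = 9965e-3 MN = 9.965
  3320 kN = 3320e-3 MN = 3.32
Sum: 73.76 + 29.19 + 5.04 + 9.965 + 3.32 = 121.275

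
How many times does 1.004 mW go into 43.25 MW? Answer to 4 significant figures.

43080000000

(43.25e6) / (1.004e-3) = 43.078e9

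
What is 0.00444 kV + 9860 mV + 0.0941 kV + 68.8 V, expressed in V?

177.2 V

In V:
  0.00444 kV = 0.00444 × 10^3 V = 4.44
  9860 mV = 9860 × 10^-3 V = 9.86
  0.0941 kV = 0.0941 × 10^3 V = 94.1
  68.8 V → 68.8
Sum: 4.44 + 9.86 + 94.1 + 68.8 = 177.2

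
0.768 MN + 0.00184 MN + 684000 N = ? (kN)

1453.84 kN

In kN:
  0.768 MN = 0.768e3 kN = 768
  0.00184 MN = 0.00184e3 kN = 1.84
  684000 N = 684000e-3 kN = 684
Sum: 768 + 1.84 + 684 = 1453.84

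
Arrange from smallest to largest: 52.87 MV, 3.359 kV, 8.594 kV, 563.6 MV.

52.87 MV = 52870000 V
3.359 kV = 3359 V
8.594 kV = 8594 V
563.6 MV = 563600000 V

3.359 kV < 8.594 kV < 52.87 MV < 563.6 MV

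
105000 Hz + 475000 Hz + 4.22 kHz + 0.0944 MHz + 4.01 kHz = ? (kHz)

In kHz:
  105000 Hz = 105000e-3 kHz = 105
  475000 Hz = 475000e-3 kHz = 475
  4.22 kHz → 4.22
  0.0944 MHz = 0.0944e3 kHz = 94.4
  4.01 kHz → 4.01
Sum: 105 + 475 + 4.22 + 94.4 + 4.01 = 682.63

682.63 kHz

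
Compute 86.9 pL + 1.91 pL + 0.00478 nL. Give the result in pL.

93.59 pL

In pL:
  86.9 pL → 86.9
  1.91 pL → 1.91
  0.00478 nL = 0.00478 × 10^3 pL = 4.78
Sum: 86.9 + 1.91 + 4.78 = 93.59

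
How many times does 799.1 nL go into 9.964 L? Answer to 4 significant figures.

12470000

(9.964) / (799.1 × 10⁻⁹) = 0.012469 × 10⁹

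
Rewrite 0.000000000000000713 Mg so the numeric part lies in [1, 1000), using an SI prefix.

= 713e-12 g; 1e-12 is pico.

713 pg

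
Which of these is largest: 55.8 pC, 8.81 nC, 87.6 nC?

55.8 pC = 0.0000000000558 C
8.81 nC = 0.00000000881 C
87.6 nC = 0.0000000876 C

87.6 nC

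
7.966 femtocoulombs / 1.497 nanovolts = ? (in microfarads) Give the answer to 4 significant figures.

(7.966 × 10^-15) / (1.497 × 10^-9) = 5.32131 × 10^-6 F

5.321 microfarads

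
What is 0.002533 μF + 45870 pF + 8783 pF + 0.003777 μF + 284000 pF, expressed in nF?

In nF:
  0.002533 μF = 0.002533e3 nF = 2.533
  45870 pF = 45870e-3 nF = 45.87
  8783 pF = 8783e-3 nF = 8.783
  0.003777 μF = 0.003777e3 nF = 3.777
  284000 pF = 284000e-3 nF = 284
Sum: 2.533 + 45.87 + 8.783 + 3.777 + 284 = 344.963

344.963 nF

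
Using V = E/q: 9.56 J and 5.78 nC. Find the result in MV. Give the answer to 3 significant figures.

1650 MV

(9.56) / (5.78 × 10^-9) = 1.654 × 10^9 V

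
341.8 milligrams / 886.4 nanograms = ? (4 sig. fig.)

385600

(341.8 × 10⁻³) / (886.4 × 10⁻⁹) = 0.3856 × 10⁶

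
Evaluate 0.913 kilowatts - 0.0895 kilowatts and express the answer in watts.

In watts:
  0.913 kilowatts = 0.913 × 10^3 watts = 913
  0.0895 kilowatts = 0.0895 × 10^3 watts = 89.5
Difference: 913 - 89.5 = 823.5

823.5 watts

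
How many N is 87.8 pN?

0.0000000000878 N

pico = 1e-12, (no prefix) = 1e0; factor is 1e-12.
87.8 × 1e-12 = 0.0000000000878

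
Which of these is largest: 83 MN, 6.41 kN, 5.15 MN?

83 MN = 83000000 N
6.41 kN = 6410 N
5.15 MN = 5150000 N

83 MN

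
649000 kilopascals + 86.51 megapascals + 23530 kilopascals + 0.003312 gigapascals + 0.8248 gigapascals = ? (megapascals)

In megapascals:
  649000 kilopascals = 649000 × 10^-3 megapascals = 649
  86.51 megapascals → 86.51
  23530 kilopascals = 23530 × 10^-3 megapascals = 23.53
  0.003312 gigapascals = 0.003312 × 10^3 megapascals = 3.312
  0.8248 gigapascals = 0.8248 × 10^3 megapascals = 824.8
Sum: 649 + 86.51 + 23.53 + 3.312 + 824.8 = 1587.152

1587.152 megapascals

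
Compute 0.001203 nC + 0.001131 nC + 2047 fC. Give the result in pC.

4.381 pC

In pC:
  0.001203 nC = 0.001203 × 10³ pC = 1.203
  0.001131 nC = 0.001131 × 10³ pC = 1.131
  2047 fC = 2047 × 10⁻³ pC = 2.047
Sum: 1.203 + 1.131 + 2.047 = 4.381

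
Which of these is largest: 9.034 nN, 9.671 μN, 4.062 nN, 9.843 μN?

9.034 nN = 0.000000009034 N
9.671 μN = 0.000009671 N
4.062 nN = 0.000000004062 N
9.843 μN = 0.000009843 N

9.843 μN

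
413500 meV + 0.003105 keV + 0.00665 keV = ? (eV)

In eV:
  413500 meV = 413500 × 10^-3 eV = 413.5
  0.003105 keV = 0.003105 × 10^3 eV = 3.105
  0.00665 keV = 0.00665 × 10^3 eV = 6.65
Sum: 413.5 + 3.105 + 6.65 = 423.255

423.255 eV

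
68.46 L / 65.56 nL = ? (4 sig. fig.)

1044000000

(68.46) / (65.56e-9) = 1.0442e9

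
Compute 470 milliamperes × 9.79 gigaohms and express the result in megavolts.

470 × 10^-3 × 9.79 × 10^9 = 4601.3 × 10^6 V

4601.3 megavolts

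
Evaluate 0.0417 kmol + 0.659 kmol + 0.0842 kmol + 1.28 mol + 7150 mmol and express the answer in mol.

793.33 mol

In mol:
  0.0417 kmol = 0.0417e3 mol = 41.7
  0.659 kmol = 0.659e3 mol = 659
  0.0842 kmol = 0.0842e3 mol = 84.2
  1.28 mol → 1.28
  7150 mmol = 7150e-3 mol = 7.15
Sum: 41.7 + 659 + 84.2 + 1.28 + 7.15 = 793.33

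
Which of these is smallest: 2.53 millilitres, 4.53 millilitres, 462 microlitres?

462 microlitres

2.53 millilitres = 0.00253 litres
4.53 millilitres = 0.00453 litres
462 microlitres = 0.000462 litres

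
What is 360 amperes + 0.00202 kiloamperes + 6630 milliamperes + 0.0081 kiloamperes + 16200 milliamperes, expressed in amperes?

In amperes:
  360 amperes → 360
  0.00202 kiloamperes = 0.00202 × 10³ amperes = 2.02
  6630 milliamperes = 6630 × 10⁻³ amperes = 6.63
  0.0081 kiloamperes = 0.0081 × 10³ amperes = 8.1
  16200 milliamperes = 16200 × 10⁻³ amperes = 16.2
Sum: 360 + 2.02 + 6.63 + 8.1 + 16.2 = 392.95

392.95 amperes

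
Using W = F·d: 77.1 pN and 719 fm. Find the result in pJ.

77.1 × 10^-12 × 719 × 10^-15 = 55434.9 × 10^-27 J

0.0000000000554349 pJ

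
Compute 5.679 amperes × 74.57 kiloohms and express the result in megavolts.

5.679 × 74.57e3 = 423.48303e3 V

0.42348303 megavolts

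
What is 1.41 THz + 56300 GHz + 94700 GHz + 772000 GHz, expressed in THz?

In THz:
  1.41 THz → 1.41
  56300 GHz = 56300 × 10⁻³ THz = 56.3
  94700 GHz = 94700 × 10⁻³ THz = 94.7
  772000 GHz = 772000 × 10⁻³ THz = 772
Sum: 1.41 + 56.3 + 94.7 + 772 = 924.41

924.41 THz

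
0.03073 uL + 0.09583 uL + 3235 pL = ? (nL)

In nL:
  0.03073 uL = 0.03073e3 nL = 30.73
  0.09583 uL = 0.09583e3 nL = 95.83
  3235 pL = 3235e-3 nL = 3.235
Sum: 30.73 + 95.83 + 3.235 = 129.795

129.795 nL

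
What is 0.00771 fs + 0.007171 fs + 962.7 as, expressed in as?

977.581 as

In as:
  0.00771 fs = 0.00771 × 10^3 as = 7.71
  0.007171 fs = 0.007171 × 10^3 as = 7.171
  962.7 as → 962.7
Sum: 7.71 + 7.171 + 962.7 = 977.581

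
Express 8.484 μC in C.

0.000008484 C

micro = 10^-6, (no prefix) = 10^0; factor is 10^-6.
8.484 × 10^-6 = 0.000008484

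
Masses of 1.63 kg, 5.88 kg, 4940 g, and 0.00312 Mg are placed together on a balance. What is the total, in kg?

15.57 kg

In kg:
  1.63 kg → 1.63
  5.88 kg → 5.88
  4940 g = 4940 × 10⁻³ kg = 4.94
  0.00312 Mg = 0.00312 × 10³ kg = 3.12
Sum: 1.63 + 5.88 + 4.94 + 3.12 = 15.57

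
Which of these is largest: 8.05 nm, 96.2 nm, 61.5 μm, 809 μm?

8.05 nm = 0.00000000805 m
96.2 nm = 0.0000000962 m
61.5 μm = 0.0000615 m
809 μm = 0.000809 m

809 μm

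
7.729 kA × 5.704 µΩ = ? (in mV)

44.086216 mV

7.729e3 × 5.704e-6 = 44.086216e-3 V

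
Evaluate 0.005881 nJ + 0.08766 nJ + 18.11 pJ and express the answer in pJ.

In pJ:
  0.005881 nJ = 0.005881e3 pJ = 5.881
  0.08766 nJ = 0.08766e3 pJ = 87.66
  18.11 pJ → 18.11
Sum: 5.881 + 87.66 + 18.11 = 111.651

111.651 pJ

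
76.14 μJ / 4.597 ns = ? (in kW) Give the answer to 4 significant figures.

16.56 kW

(76.14 × 10⁻⁶) / (4.597 × 10⁻⁹) = 16.563 × 10³ W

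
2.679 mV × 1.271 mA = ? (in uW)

2.679e-3 × 1.271e-3 = 3.405009e-6 W

3.405009 uW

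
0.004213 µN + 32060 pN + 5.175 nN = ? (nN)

41.448 nN

In nN:
  0.004213 µN = 0.004213e3 nN = 4.213
  32060 pN = 32060e-3 nN = 32.06
  5.175 nN → 5.175
Sum: 4.213 + 32.06 + 5.175 = 41.448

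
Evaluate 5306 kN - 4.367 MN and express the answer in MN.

0.939 MN

In MN:
  5306 kN = 5306 × 10^-3 MN = 5.306
  4.367 MN → 4.367
Difference: 5.306 - 4.367 = 0.939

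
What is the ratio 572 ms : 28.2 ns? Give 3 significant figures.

(572e-3) / (28.2e-9) = 20.28e6

20300000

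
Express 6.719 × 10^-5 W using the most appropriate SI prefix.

67.19 μW

= 67.19 × 10^-6 W; 10^-6 is micro.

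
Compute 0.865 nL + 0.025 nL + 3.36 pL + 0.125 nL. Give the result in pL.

1018.36 pL

In pL:
  0.865 nL = 0.865e3 pL = 865
  0.025 nL = 0.025e3 pL = 25
  3.36 pL → 3.36
  0.125 nL = 0.125e3 pL = 125
Sum: 865 + 25 + 3.36 + 125 = 1018.36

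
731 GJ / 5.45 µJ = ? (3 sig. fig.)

134000000000000000

(731e9) / (5.45e-6) = 134.1e15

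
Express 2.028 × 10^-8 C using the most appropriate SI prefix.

20.28 nC

= 20.28 × 10^-9 C; 10^-9 is nano.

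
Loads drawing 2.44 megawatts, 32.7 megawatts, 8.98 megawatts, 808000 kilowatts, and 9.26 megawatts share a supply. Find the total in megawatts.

In megawatts:
  2.44 megawatts → 2.44
  32.7 megawatts → 32.7
  8.98 megawatts → 8.98
  808000 kilowatts = 808000 × 10^-3 megawatts = 808
  9.26 megawatts → 9.26
Sum: 2.44 + 32.7 + 8.98 + 808 + 9.26 = 861.38

861.38 megawatts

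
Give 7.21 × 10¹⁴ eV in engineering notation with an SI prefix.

721 TeV

= 721 × 10¹² eV; 10¹² is tera.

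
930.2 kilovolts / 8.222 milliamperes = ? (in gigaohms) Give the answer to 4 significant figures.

(930.2 × 10³) / (8.222 × 10⁻³) = 113.135 × 10⁶ Ω

0.1131 gigaohms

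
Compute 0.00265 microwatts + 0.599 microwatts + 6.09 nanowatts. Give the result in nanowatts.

In nanowatts:
  0.00265 microwatts = 0.00265e3 nanowatts = 2.65
  0.599 microwatts = 0.599e3 nanowatts = 599
  6.09 nanowatts → 6.09
Sum: 2.65 + 599 + 6.09 = 607.74

607.74 nanowatts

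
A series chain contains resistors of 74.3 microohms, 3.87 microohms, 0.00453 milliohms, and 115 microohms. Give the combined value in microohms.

In microohms:
  74.3 microohms → 74.3
  3.87 microohms → 3.87
  0.00453 milliohms = 0.00453 × 10^3 microohms = 4.53
  115 microohms → 115
Sum: 74.3 + 3.87 + 4.53 + 115 = 197.7

197.7 microohms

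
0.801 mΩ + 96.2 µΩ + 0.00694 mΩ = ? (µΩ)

904.14 µΩ

In µΩ:
  0.801 mΩ = 0.801 × 10^3 µΩ = 801
  96.2 µΩ → 96.2
  0.00694 mΩ = 0.00694 × 10^3 µΩ = 6.94
Sum: 801 + 96.2 + 6.94 = 904.14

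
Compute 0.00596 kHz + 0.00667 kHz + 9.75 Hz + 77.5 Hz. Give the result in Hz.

In Hz:
  0.00596 kHz = 0.00596 × 10^3 Hz = 5.96
  0.00667 kHz = 0.00667 × 10^3 Hz = 6.67
  9.75 Hz → 9.75
  77.5 Hz → 77.5
Sum: 5.96 + 6.67 + 9.75 + 77.5 = 99.88

99.88 Hz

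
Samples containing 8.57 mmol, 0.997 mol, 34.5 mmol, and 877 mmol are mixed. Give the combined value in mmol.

1917.07 mmol

In mmol:
  8.57 mmol → 8.57
  0.997 mol = 0.997 × 10³ mmol = 997
  34.5 mmol → 34.5
  877 mmol → 877
Sum: 8.57 + 997 + 34.5 + 877 = 1917.07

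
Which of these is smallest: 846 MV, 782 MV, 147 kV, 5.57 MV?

147 kV

846 MV = 846000000 V
782 MV = 782000000 V
147 kV = 147000 V
5.57 MV = 5570000 V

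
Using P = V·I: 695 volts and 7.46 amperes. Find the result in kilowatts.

5.1847 kilowatts

695 × 7.46 = 5184.7 W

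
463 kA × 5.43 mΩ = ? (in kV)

463e3 × 5.43e-3 = 2514.09 V

2.51409 kV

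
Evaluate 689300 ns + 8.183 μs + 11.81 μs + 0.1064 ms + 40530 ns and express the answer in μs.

In μs:
  689300 ns = 689300 × 10⁻³ μs = 689.3
  8.183 μs → 8.183
  11.81 μs → 11.81
  0.1064 ms = 0.1064 × 10³ μs = 106.4
  40530 ns = 40530 × 10⁻³ μs = 40.53
Sum: 689.3 + 8.183 + 11.81 + 106.4 + 40.53 = 856.223

856.223 μs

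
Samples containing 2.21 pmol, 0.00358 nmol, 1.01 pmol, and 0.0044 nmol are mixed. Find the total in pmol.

11.2 pmol

In pmol:
  2.21 pmol → 2.21
  0.00358 nmol = 0.00358e3 pmol = 3.58
  1.01 pmol → 1.01
  0.0044 nmol = 0.0044e3 pmol = 4.4
Sum: 2.21 + 3.58 + 1.01 + 4.4 = 11.2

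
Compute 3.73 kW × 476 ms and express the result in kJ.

1.77548 kJ

3.73e3 × 476e-3 = 1775.48 J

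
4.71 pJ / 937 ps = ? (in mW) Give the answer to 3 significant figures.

(4.71 × 10⁻¹²) / (937 × 10⁻¹²) = 0.0050267 W

5.03 mW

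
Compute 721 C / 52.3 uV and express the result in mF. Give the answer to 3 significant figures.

(721) / (52.3 × 10^-6) = 13.786 × 10^6 F

13800000000 mF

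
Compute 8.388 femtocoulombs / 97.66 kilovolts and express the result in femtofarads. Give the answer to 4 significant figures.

(8.388e-15) / (97.66e3) = 0.0858898e-18 F

0.00008589 femtofarads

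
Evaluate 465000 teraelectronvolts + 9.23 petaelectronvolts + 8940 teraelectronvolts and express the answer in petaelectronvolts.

In petaelectronvolts:
  465000 teraelectronvolts = 465000e-3 petaelectronvolts = 465
  9.23 petaelectronvolts → 9.23
  8940 teraelectronvolts = 8940e-3 petaelectronvolts = 8.94
Sum: 465 + 9.23 + 8.94 = 483.17

483.17 petaelectronvolts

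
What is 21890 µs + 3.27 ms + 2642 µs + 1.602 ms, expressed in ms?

In ms:
  21890 µs = 21890e-3 ms = 21.89
  3.27 ms → 3.27
  2642 µs = 2642e-3 ms = 2.642
  1.602 ms → 1.602
Sum: 21.89 + 3.27 + 2.642 + 1.602 = 29.404

29.404 ms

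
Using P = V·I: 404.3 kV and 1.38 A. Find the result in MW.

404.3e3 × 1.38 = 557.934e3 W

0.557934 MW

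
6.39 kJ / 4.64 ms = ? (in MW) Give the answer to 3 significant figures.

(6.39e3) / (4.64e-3) = 1.3772e6 W

1.38 MW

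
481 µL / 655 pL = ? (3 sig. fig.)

734000

(481 × 10^-6) / (655 × 10^-12) = 0.7344 × 10^6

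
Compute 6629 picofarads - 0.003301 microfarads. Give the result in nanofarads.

3.328 nanofarads

In nanofarads:
  6629 picofarads = 6629 × 10^-3 nanofarads = 6.629
  0.003301 microfarads = 0.003301 × 10^3 nanofarads = 3.301
Difference: 6.629 - 3.301 = 3.328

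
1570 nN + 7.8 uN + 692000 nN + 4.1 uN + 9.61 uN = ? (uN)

715.08 uN

In uN:
  1570 nN = 1570e-3 uN = 1.57
  7.8 uN → 7.8
  692000 nN = 692000e-3 uN = 692
  4.1 uN → 4.1
  9.61 uN → 9.61
Sum: 1.57 + 7.8 + 692 + 4.1 + 9.61 = 715.08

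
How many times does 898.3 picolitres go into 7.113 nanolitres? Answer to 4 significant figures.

(7.113 × 10⁻⁹) / (898.3 × 10⁻¹²) = 0.0079183 × 10³

7.918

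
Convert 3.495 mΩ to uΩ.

3495 uΩ

milli = 1e-3, micro = 1e-6; factor is 1e3.
3.495 × 1e3 = 3495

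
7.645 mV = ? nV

milli = 10⁻³, nano = 10⁻⁹; factor is 10⁶.
7.645 × 10⁶ = 7645000

7645000 nV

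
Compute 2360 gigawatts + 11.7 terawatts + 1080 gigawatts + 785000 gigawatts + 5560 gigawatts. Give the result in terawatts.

805.7 terawatts

In terawatts:
  2360 gigawatts = 2360 × 10⁻³ terawatts = 2.36
  11.7 terawatts → 11.7
  1080 gigawatts = 1080 × 10⁻³ terawatts = 1.08
  785000 gigawatts = 785000 × 10⁻³ terawatts = 785
  5560 gigawatts = 5560 × 10⁻³ terawatts = 5.56
Sum: 2.36 + 11.7 + 1.08 + 785 + 5.56 = 805.7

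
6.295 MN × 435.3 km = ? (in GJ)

6.295 × 10^6 × 435.3 × 10^3 = 2740.2135 × 10^9 J

2740.2135 GJ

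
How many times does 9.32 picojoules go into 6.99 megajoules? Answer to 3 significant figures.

(6.99 × 10⁶) / (9.32 × 10⁻¹²) = 0.75 × 10¹⁸

750000000000000000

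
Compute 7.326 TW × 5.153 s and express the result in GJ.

7.326e12 × 5.153 = 37.750878e12 J

37750.878 GJ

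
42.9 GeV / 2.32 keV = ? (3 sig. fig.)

(42.9 × 10^9) / (2.32 × 10^3) = 18.49 × 10^6

18500000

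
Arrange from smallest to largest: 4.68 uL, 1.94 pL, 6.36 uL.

1.94 pL < 4.68 uL < 6.36 uL

4.68 uL = 0.00000468 L
1.94 pL = 0.00000000000194 L
6.36 uL = 0.00000636 L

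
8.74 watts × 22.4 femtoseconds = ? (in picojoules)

0.195776 picojoules

8.74 × 22.4e-15 = 195.776e-15 J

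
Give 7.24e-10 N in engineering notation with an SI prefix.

= 724e-12 N; 1e-12 is pico.

724 pN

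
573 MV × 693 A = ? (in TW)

573 × 10⁶ × 693 = 397089 × 10⁶ W

0.397089 TW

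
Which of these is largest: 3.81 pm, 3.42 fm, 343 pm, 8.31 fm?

3.81 pm = 0.00000000000381 m
3.42 fm = 0.00000000000000342 m
343 pm = 0.000000000343 m
8.31 fm = 0.00000000000000831 m

343 pm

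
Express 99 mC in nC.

99000000 nC

milli = 10^-3, nano = 10^-9; factor is 10^6.
99 × 10^6 = 99000000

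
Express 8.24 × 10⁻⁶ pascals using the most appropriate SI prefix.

8.24 micropascals

= 8.24 × 10⁻⁶ pascals; 10⁻⁶ is micro.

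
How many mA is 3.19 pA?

0.00000000319 mA

pico = 1e-12, milli = 1e-3; factor is 1e-9.
3.19 × 1e-9 = 0.00000000319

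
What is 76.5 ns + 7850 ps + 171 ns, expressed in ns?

In ns:
  76.5 ns → 76.5
  7850 ps = 7850 × 10⁻³ ns = 7.85
  171 ns → 171
Sum: 76.5 + 7.85 + 171 = 255.35

255.35 ns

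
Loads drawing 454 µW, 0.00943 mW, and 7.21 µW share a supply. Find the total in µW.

In µW:
  454 µW → 454
  0.00943 mW = 0.00943 × 10^3 µW = 9.43
  7.21 µW → 7.21
Sum: 454 + 9.43 + 7.21 = 470.64

470.64 µW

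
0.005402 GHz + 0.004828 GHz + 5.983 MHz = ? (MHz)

In MHz:
  0.005402 GHz = 0.005402 × 10³ MHz = 5.402
  0.004828 GHz = 0.004828 × 10³ MHz = 4.828
  5.983 MHz → 5.983
Sum: 5.402 + 4.828 + 5.983 = 16.213

16.213 MHz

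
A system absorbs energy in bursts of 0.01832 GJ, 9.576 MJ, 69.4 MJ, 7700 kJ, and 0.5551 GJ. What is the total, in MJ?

660.096 MJ

In MJ:
  0.01832 GJ = 0.01832 × 10^3 MJ = 18.32
  9.576 MJ → 9.576
  69.4 MJ → 69.4
  7700 kJ = 7700 × 10^-3 MJ = 7.7
  0.5551 GJ = 0.5551 × 10^3 MJ = 555.1
Sum: 18.32 + 9.576 + 69.4 + 7.7 + 555.1 = 660.096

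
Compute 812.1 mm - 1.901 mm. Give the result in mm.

810.199 mm

In mm:
  812.1 mm → 812.1
  1.901 mm → 1.901
Difference: 812.1 - 1.901 = 810.199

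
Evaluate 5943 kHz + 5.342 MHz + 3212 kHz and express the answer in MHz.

In MHz:
  5943 kHz = 5943e-3 MHz = 5.943
  5.342 MHz → 5.342
  3212 kHz = 3212e-3 MHz = 3.212
Sum: 5.943 + 5.342 + 3.212 = 14.497

14.497 MHz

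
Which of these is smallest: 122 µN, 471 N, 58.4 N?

122 µN = 0.000122 N
471 N = 471 N
58.4 N = 58.4 N

122 µN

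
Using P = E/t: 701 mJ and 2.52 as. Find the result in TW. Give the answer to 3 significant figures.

278000 TW

(701e-3) / (2.52e-18) = 278.17e15 W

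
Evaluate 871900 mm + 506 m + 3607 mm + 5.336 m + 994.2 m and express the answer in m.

2381.043 m

In m:
  871900 mm = 871900 × 10⁻³ m = 871.9
  506 m → 506
  3607 mm = 3607 × 10⁻³ m = 3.607
  5.336 m → 5.336
  994.2 m → 994.2
Sum: 871.9 + 506 + 3.607 + 5.336 + 994.2 = 2381.043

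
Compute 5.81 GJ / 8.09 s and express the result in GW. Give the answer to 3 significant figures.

(5.81 × 10^9) / (8.09) = 0.71817 × 10^9 W

0.718 GW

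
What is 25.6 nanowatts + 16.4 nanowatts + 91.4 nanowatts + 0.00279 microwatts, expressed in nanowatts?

136.19 nanowatts

In nanowatts:
  25.6 nanowatts → 25.6
  16.4 nanowatts → 16.4
  91.4 nanowatts → 91.4
  0.00279 microwatts = 0.00279 × 10³ nanowatts = 2.79
Sum: 25.6 + 16.4 + 91.4 + 2.79 = 136.19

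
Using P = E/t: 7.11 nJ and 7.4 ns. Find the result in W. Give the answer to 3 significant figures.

0.961 W

(7.11e-9) / (7.4e-9) = 0.96081 W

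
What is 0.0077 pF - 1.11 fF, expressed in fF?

6.59 fF

In fF:
  0.0077 pF = 0.0077e3 fF = 7.7
  1.11 fF → 1.11
Difference: 7.7 - 1.11 = 6.59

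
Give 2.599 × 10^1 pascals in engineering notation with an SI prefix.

25.99 pascals

= 25.99 pascals; mantissa already in [1, 1000).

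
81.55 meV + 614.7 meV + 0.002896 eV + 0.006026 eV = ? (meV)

705.172 meV

In meV:
  81.55 meV → 81.55
  614.7 meV → 614.7
  0.002896 eV = 0.002896 × 10^3 meV = 2.896
  0.006026 eV = 0.006026 × 10^3 meV = 6.026
Sum: 81.55 + 614.7 + 2.896 + 6.026 = 705.172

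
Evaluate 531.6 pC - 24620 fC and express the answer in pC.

In pC:
  531.6 pC → 531.6
  24620 fC = 24620 × 10^-3 pC = 24.62
Difference: 531.6 - 24.62 = 506.98

506.98 pC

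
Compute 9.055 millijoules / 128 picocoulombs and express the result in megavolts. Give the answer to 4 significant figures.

(9.055e-3) / (128e-12) = 0.0707422e9 V

70.74 megavolts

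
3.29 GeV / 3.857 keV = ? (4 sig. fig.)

(3.29 × 10^9) / (3.857 × 10^3) = 0.85299 × 10^6

853000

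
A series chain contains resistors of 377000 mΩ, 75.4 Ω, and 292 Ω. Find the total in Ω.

744.4 Ω

In Ω:
  377000 mΩ = 377000e-3 Ω = 377
  75.4 Ω → 75.4
  292 Ω → 292
Sum: 377 + 75.4 + 292 = 744.4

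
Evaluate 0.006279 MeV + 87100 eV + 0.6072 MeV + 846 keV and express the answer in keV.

In keV:
  0.006279 MeV = 0.006279 × 10³ keV = 6.279
  87100 eV = 87100 × 10⁻³ keV = 87.1
  0.6072 MeV = 0.6072 × 10³ keV = 607.2
  846 keV → 846
Sum: 6.279 + 87.1 + 607.2 + 846 = 1546.579

1546.579 keV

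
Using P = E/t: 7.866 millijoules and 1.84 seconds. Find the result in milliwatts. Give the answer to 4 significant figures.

4.275 milliwatts

(7.866 × 10^-3) / (1.84) = 4.275 × 10^-3 W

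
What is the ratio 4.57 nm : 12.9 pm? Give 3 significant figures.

(4.57 × 10^-9) / (12.9 × 10^-12) = 0.3543 × 10^3

354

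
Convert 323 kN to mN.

323000000 mN

kilo = 10³, milli = 10⁻³; factor is 10⁶.
323 × 10⁶ = 323000000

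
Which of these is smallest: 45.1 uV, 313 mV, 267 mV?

45.1 uV

45.1 uV = 0.0000451 V
313 mV = 0.313 V
267 mV = 0.267 V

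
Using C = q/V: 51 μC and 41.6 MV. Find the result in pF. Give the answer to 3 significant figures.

(51 × 10⁻⁶) / (41.6 × 10⁶) = 1.226 × 10⁻¹² F

1.23 pF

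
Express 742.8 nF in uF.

0.7428 uF

nano = 10⁻⁹, micro = 10⁻⁶; factor is 10⁻³.
742.8 × 10⁻³ = 0.7428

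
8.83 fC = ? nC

femto = 1e-15, nano = 1e-9; factor is 1e-6.
8.83 × 1e-6 = 0.00000883

0.00000883 nC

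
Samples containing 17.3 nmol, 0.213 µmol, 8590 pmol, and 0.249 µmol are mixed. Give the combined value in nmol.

487.89 nmol

In nmol:
  17.3 nmol → 17.3
  0.213 µmol = 0.213 × 10³ nmol = 213
  8590 pmol = 8590 × 10⁻³ nmol = 8.59
  0.249 µmol = 0.249 × 10³ nmol = 249
Sum: 17.3 + 213 + 8.59 + 249 = 487.89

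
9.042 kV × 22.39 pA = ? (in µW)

9.042 × 10³ × 22.39 × 10⁻¹² = 202.45038 × 10⁻⁹ W

0.20245038 µW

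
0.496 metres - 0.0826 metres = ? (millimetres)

413.4 millimetres

In millimetres:
  0.496 metres = 0.496 × 10^3 millimetres = 496
  0.0826 metres = 0.0826 × 10^3 millimetres = 82.6
Difference: 496 - 82.6 = 413.4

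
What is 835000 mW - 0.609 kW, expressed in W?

226 W

In W:
  835000 mW = 835000 × 10⁻³ W = 835
  0.609 kW = 0.609 × 10³ W = 609
Difference: 835 - 609 = 226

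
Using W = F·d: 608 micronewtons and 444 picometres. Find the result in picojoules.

608e-6 × 444e-12 = 269952e-18 J

0.269952 picojoules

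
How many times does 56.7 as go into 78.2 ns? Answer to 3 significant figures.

1380000000

(78.2 × 10⁻⁹) / (56.7 × 10⁻¹⁸) = 1.379 × 10⁹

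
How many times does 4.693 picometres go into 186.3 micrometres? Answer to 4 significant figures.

39700000

(186.3e-6) / (4.693e-12) = 39.697e6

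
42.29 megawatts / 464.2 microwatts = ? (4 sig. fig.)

(42.29e6) / (464.2e-6) = 0.091103e12

91100000000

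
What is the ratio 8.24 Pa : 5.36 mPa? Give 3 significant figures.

(8.24) / (5.36 × 10^-3) = 1.537 × 10^3

1540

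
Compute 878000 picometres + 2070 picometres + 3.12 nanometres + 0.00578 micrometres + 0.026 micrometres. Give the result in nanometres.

In nanometres:
  878000 picometres = 878000 × 10^-3 nanometres = 878
  2070 picometres = 2070 × 10^-3 nanometres = 2.07
  3.12 nanometres → 3.12
  0.00578 micrometres = 0.00578 × 10^3 nanometres = 5.78
  0.026 micrometres = 0.026 × 10^3 nanometres = 26
Sum: 878 + 2.07 + 3.12 + 5.78 + 26 = 914.97

914.97 nanometres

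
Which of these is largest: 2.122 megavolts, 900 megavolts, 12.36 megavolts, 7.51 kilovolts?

900 megavolts

2.122 megavolts = 2122000 volts
900 megavolts = 900000000 volts
12.36 megavolts = 12360000 volts
7.51 kilovolts = 7510 volts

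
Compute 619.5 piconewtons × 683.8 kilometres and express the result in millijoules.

0.4236141 millijoules

619.5e-12 × 683.8e3 = 423614.1e-9 J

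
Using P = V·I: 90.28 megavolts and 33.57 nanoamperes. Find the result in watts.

90.28 × 10⁶ × 33.57 × 10⁻⁹ = 3030.6996 × 10⁻³ W

3.0306996 watts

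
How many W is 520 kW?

kilo = 1e3, (no prefix) = 1e0; factor is 1e3.
520 × 1e3 = 520000

520000 W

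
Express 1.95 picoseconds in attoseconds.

1950000 attoseconds

pico = 10⁻¹², atto = 10⁻¹⁸; factor is 10⁶.
1.95 × 10⁶ = 1950000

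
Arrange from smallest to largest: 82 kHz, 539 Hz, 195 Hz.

195 Hz < 539 Hz < 82 kHz

82 kHz = 82000 Hz
539 Hz = 539 Hz
195 Hz = 195 Hz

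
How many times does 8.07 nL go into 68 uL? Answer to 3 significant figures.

8430

(68 × 10⁻⁶) / (8.07 × 10⁻⁹) = 8.426 × 10³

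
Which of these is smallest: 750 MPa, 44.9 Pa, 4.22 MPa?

750 MPa = 750000000 Pa
44.9 Pa = 44.9 Pa
4.22 MPa = 4220000 Pa

44.9 Pa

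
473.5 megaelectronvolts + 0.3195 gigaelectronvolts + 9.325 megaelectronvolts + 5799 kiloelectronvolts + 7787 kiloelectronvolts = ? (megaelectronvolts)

815.911 megaelectronvolts

In megaelectronvolts:
  473.5 megaelectronvolts → 473.5
  0.3195 gigaelectronvolts = 0.3195 × 10³ megaelectronvolts = 319.5
  9.325 megaelectronvolts → 9.325
  5799 kiloelectronvolts = 5799 × 10⁻³ megaelectronvolts = 5.799
  7787 kiloelectronvolts = 7787 × 10⁻³ megaelectronvolts = 7.787
Sum: 473.5 + 319.5 + 9.325 + 5.799 + 7.787 = 815.911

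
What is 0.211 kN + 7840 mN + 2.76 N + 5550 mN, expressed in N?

In N:
  0.211 kN = 0.211 × 10³ N = 211
  7840 mN = 7840 × 10⁻³ N = 7.84
  2.76 N → 2.76
  5550 mN = 5550 × 10⁻³ N = 5.55
Sum: 211 + 7.84 + 2.76 + 5.55 = 227.15

227.15 N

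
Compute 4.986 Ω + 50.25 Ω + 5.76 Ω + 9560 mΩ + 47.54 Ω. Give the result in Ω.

118.096 Ω

In Ω:
  4.986 Ω → 4.986
  50.25 Ω → 50.25
  5.76 Ω → 5.76
  9560 mΩ = 9560 × 10⁻³ Ω = 9.56
  47.54 Ω → 47.54
Sum: 4.986 + 50.25 + 5.76 + 9.56 + 47.54 = 118.096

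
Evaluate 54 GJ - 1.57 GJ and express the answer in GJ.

In GJ:
  54 GJ → 54
  1.57 GJ → 1.57
Difference: 54 - 1.57 = 52.43

52.43 GJ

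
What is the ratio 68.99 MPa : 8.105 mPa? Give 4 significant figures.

8512000000

(68.99 × 10^6) / (8.105 × 10^-3) = 8.512 × 10^9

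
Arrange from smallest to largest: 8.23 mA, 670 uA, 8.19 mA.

670 uA < 8.19 mA < 8.23 mA

8.23 mA = 0.00823 A
670 uA = 0.00067 A
8.19 mA = 0.00819 A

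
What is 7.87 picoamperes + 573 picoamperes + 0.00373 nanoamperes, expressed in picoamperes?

584.6 picoamperes

In picoamperes:
  7.87 picoamperes → 7.87
  573 picoamperes → 573
  0.00373 nanoamperes = 0.00373e3 picoamperes = 3.73
Sum: 7.87 + 573 + 3.73 = 584.6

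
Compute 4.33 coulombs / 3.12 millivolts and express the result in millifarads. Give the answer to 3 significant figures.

1390000 millifarads

(4.33) / (3.12e-3) = 1.3878e3 F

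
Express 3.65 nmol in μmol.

0.00365 μmol

nano = 10⁻⁹, micro = 10⁻⁶; factor is 10⁻³.
3.65 × 10⁻³ = 0.00365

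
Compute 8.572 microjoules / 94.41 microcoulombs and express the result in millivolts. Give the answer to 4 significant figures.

(8.572e-6) / (94.41e-6) = 0.0907955 V

90.80 millivolts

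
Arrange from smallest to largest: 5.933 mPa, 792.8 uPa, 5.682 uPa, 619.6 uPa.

5.682 uPa < 619.6 uPa < 792.8 uPa < 5.933 mPa

5.933 mPa = 0.005933 Pa
792.8 uPa = 0.0007928 Pa
5.682 uPa = 0.000005682 Pa
619.6 uPa = 0.0006196 Pa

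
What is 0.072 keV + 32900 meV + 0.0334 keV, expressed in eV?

138.3 eV

In eV:
  0.072 keV = 0.072 × 10^3 eV = 72
  32900 meV = 32900 × 10^-3 eV = 32.9
  0.0334 keV = 0.0334 × 10^3 eV = 33.4
Sum: 72 + 32.9 + 33.4 = 138.3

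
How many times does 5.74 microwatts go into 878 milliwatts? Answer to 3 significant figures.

153000

(878 × 10⁻³) / (5.74 × 10⁻⁶) = 153 × 10³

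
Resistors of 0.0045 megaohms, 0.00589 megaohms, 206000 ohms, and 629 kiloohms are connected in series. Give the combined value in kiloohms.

845.39 kiloohms

In kiloohms:
  0.0045 megaohms = 0.0045e3 kiloohms = 4.5
  0.00589 megaohms = 0.00589e3 kiloohms = 5.89
  206000 ohms = 206000e-3 kiloohms = 206
  629 kiloohms → 629
Sum: 4.5 + 5.89 + 206 + 629 = 845.39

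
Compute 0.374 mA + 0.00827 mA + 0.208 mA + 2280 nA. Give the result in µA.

592.55 µA

In µA:
  0.374 mA = 0.374e3 µA = 374
  0.00827 mA = 0.00827e3 µA = 8.27
  0.208 mA = 0.208e3 µA = 208
  2280 nA = 2280e-3 µA = 2.28
Sum: 374 + 8.27 + 208 + 2.28 = 592.55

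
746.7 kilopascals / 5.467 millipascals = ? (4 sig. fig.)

136600000

(746.7 × 10^3) / (5.467 × 10^-3) = 136.58 × 10^6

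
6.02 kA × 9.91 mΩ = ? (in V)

59.6582 V

6.02 × 10^3 × 9.91 × 10^-3 = 59.6582 V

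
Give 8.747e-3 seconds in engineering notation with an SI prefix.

= 8.747e-3 seconds; 1e-3 is milli.

8.747 milliseconds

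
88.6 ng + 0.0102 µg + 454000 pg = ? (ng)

In ng:
  88.6 ng → 88.6
  0.0102 µg = 0.0102e3 ng = 10.2
  454000 pg = 454000e-3 ng = 454
Sum: 88.6 + 10.2 + 454 = 552.8

552.8 ng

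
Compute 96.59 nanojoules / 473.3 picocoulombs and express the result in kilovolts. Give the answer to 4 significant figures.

0.2041 kilovolts

(96.59 × 10⁻⁹) / (473.3 × 10⁻¹²) = 0.204078 × 10³ V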